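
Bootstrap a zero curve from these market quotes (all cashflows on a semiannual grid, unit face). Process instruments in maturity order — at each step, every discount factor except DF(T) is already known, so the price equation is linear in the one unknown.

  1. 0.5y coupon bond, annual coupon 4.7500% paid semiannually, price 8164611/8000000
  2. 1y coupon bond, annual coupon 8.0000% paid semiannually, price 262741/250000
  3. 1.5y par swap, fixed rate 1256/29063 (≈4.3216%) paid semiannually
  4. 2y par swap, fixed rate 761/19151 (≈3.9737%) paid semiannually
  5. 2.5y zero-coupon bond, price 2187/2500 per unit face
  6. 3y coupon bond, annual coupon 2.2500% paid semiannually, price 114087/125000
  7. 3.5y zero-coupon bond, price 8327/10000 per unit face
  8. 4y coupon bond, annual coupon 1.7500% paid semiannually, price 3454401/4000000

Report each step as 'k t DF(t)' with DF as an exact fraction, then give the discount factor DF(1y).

step 1 [0.5y] bond c/2=19/800: DF=(8164611/8000000 − 19/800·(0))/(1+19/800) = 9969/10000 ≈ 0.996900
step 2 [1y] bond c/2=1/25: DF=(262741/250000 − 1/25·(0.996900))/(1+1/25) = 4861/5000 ≈ 0.972200
step 3 [1.5y] swap r/2=628/29063: DF=(1 − 628/29063·(0.996900+0.972200))/(1+628/29063) = 2343/2500 ≈ 0.937200
step 4 [2y] swap r/2=761/38302: DF=(1 − 761/38302·(0.996900+0.972200+0.937200))/(1+761/38302) = 9239/10000 ≈ 0.923900
step 5 [2.5y] zero: DF = P = 2187/2500 ≈ 0.874800
step 6 [3y] bond c/2=9/800: DF=(114087/125000 − 9/800·(0.996900+0.972200+0.937200+0.923900+0.874800))/(1+9/800) = 4251/5000 ≈ 0.850200
step 7 [3.5y] zero: DF = P = 8327/10000 ≈ 0.832700
step 8 [4y] bond c/2=7/800: DF=(3454401/4000000 − 7/800·(0.996900+0.972200+0.937200+0.923900+0.874800+0.850200+0.832700))/(1+7/800) = 8007/10000 ≈ 0.800700

1 1/2 9969/10000
2 1 4861/5000
3 3/2 2343/2500
4 2 9239/10000
5 5/2 2187/2500
6 3 4251/5000
7 7/2 8327/10000
8 4 8007/10000
DF(1y) = 4861/5000 ≈ 0.972200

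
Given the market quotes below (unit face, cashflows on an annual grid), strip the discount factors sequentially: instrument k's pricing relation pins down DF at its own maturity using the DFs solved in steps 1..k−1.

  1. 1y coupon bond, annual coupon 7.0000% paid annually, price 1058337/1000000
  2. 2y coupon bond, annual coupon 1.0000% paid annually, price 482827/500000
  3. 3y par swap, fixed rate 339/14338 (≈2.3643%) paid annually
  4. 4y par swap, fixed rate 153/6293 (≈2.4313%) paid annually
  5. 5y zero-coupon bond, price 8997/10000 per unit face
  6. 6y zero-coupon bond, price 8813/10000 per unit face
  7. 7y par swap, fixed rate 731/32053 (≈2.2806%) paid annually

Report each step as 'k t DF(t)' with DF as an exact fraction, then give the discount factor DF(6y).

1 1 9891/10000
2 2 9463/10000
3 3 4661/5000
4 4 4541/5000
5 5 8997/10000
6 6 8813/10000
7 7 4269/5000
DF(6y) = 8813/10000 ≈ 0.881300

step 1 [1y] bond c/1=7/100: DF=(1058337/1000000 − 7/100·(0))/(1+7/100) = 9891/10000 ≈ 0.989100
step 2 [2y] bond c/1=1/100: DF=(482827/500000 − 1/100·(0.989100))/(1+1/100) = 9463/10000 ≈ 0.946300
step 3 [3y] swap r/1=339/14338: DF=(1 − 339/14338·(0.989100+0.946300))/(1+339/14338) = 4661/5000 ≈ 0.932200
step 4 [4y] swap r/1=153/6293: DF=(1 − 153/6293·(0.989100+0.946300+0.932200))/(1+153/6293) = 4541/5000 ≈ 0.908200
step 5 [5y] zero: DF = P = 8997/10000 ≈ 0.899700
step 6 [6y] zero: DF = P = 8813/10000 ≈ 0.881300
step 7 [7y] swap r/1=731/32053: DF=(1 − 731/32053·(0.989100+0.946300+0.932200+0.908200+0.899700+0.881300))/(1+731/32053) = 4269/5000 ≈ 0.853800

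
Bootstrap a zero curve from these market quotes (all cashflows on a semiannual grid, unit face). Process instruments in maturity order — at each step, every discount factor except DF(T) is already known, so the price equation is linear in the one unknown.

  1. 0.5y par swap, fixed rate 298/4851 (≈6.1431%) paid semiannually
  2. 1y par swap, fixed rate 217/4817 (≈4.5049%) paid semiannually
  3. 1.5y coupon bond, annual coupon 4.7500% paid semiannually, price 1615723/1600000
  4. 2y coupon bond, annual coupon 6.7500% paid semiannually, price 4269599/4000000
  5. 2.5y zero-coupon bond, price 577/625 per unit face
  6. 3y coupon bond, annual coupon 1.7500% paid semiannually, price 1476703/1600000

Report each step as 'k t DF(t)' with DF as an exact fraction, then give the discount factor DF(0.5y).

1 1/2 4851/5000
2 1 4783/5000
3 3/2 9417/10000
4 2 9389/10000
5 5/2 577/625
6 3 8739/10000
DF(0.5y) = 4851/5000 ≈ 0.970200

step 1 [0.5y] swap r/2=149/4851: DF=(1 − 149/4851·(0))/(1+149/4851) = 4851/5000 ≈ 0.970200
step 2 [1y] swap r/2=217/9634: DF=(1 − 217/9634·(0.970200))/(1+217/9634) = 4783/5000 ≈ 0.956600
step 3 [1.5y] bond c/2=19/800: DF=(1615723/1600000 − 19/800·(0.970200+0.956600))/(1+19/800) = 9417/10000 ≈ 0.941700
step 4 [2y] bond c/2=27/800: DF=(4269599/4000000 − 27/800·(0.970200+0.956600+0.941700))/(1+27/800) = 9389/10000 ≈ 0.938900
step 5 [2.5y] zero: DF = P = 577/625 ≈ 0.923200
step 6 [3y] bond c/2=7/800: DF=(1476703/1600000 − 7/800·(0.970200+0.956600+0.941700+0.938900+0.923200))/(1+7/800) = 8739/10000 ≈ 0.873900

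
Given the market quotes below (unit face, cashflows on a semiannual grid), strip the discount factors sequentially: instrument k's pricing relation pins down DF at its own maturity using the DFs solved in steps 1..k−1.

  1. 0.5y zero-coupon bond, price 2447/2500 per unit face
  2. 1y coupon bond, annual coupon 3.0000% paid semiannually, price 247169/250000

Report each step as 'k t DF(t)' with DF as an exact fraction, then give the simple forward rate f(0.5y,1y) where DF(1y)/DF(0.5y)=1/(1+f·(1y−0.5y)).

1 1/2 2447/2500
2 1 2399/2500
f(0.5y,1y) = ((2447/2500)/(2399/2500) − 1)/(1/2) = 96/2399 ≈ 4.0017%

step 1 [0.5y] zero: DF = P = 2447/2500 ≈ 0.978800
step 2 [1y] bond c/2=3/200: DF=(247169/250000 − 3/200·(0.978800))/(1+3/200) = 2399/2500 ≈ 0.959600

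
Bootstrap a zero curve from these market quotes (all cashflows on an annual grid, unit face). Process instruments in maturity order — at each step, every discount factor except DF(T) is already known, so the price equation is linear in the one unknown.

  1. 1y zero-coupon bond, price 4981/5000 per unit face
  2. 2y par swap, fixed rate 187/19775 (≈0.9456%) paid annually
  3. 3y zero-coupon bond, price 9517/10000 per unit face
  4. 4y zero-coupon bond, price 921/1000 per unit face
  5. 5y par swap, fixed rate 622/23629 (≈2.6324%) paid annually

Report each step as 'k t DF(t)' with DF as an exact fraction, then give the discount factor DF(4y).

step 1 [1y] zero: DF = P = 4981/5000 ≈ 0.996200
step 2 [2y] swap r/1=187/19775: DF=(1 − 187/19775·(0.996200))/(1+187/19775) = 9813/10000 ≈ 0.981300
step 3 [3y] zero: DF = P = 9517/10000 ≈ 0.951700
step 4 [4y] zero: DF = P = 921/1000 ≈ 0.921000
step 5 [5y] swap r/1=622/23629: DF=(1 − 622/23629·(0.996200+0.981300+0.951700+0.921000))/(1+622/23629) = 2189/2500 ≈ 0.875600

1 1 4981/5000
2 2 9813/10000
3 3 9517/10000
4 4 921/1000
5 5 2189/2500
DF(4y) = 921/1000 ≈ 0.921000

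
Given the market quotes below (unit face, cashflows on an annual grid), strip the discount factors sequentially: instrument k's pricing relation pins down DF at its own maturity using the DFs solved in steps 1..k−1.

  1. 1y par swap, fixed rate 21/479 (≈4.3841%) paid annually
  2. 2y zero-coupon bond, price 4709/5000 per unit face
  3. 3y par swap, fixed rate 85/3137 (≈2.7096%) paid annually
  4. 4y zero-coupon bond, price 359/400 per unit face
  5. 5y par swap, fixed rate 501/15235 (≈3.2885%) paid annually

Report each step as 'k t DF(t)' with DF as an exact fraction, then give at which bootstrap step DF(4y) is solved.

1 1 479/500
2 2 4709/5000
3 3 1847/2000
4 4 359/400
5 5 8497/10000
DF(4y) is solved at step 4

step 1 [1y] swap r/1=21/479: DF=(1 − 21/479·(0))/(1+21/479) = 479/500 ≈ 0.958000
step 2 [2y] zero: DF = P = 4709/5000 ≈ 0.941800
step 3 [3y] swap r/1=85/3137: DF=(1 − 85/3137·(0.958000+0.941800))/(1+85/3137) = 1847/2000 ≈ 0.923500
step 4 [4y] zero: DF = P = 359/400 ≈ 0.897500
step 5 [5y] swap r/1=501/15235: DF=(1 − 501/15235·(0.958000+0.941800+0.923500+0.897500))/(1+501/15235) = 8497/10000 ≈ 0.849700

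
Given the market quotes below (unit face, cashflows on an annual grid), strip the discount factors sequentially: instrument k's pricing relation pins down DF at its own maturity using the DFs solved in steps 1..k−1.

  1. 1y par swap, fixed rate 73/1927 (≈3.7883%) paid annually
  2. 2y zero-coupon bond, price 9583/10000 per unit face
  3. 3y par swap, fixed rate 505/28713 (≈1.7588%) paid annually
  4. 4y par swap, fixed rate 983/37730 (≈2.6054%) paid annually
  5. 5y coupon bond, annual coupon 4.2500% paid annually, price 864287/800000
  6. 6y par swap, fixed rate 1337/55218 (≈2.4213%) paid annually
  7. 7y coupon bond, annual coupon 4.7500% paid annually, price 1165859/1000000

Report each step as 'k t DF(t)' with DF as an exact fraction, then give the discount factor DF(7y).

1 1 1927/2000
2 2 9583/10000
3 3 1899/2000
4 4 9017/10000
5 5 353/400
6 6 8663/10000
7 7 4313/5000
DF(7y) = 4313/5000 ≈ 0.862600

step 1 [1y] swap r/1=73/1927: DF=(1 − 73/1927·(0))/(1+73/1927) = 1927/2000 ≈ 0.963500
step 2 [2y] zero: DF = P = 9583/10000 ≈ 0.958300
step 3 [3y] swap r/1=505/28713: DF=(1 − 505/28713·(0.963500+0.958300))/(1+505/28713) = 1899/2000 ≈ 0.949500
step 4 [4y] swap r/1=983/37730: DF=(1 − 983/37730·(0.963500+0.958300+0.949500))/(1+983/37730) = 9017/10000 ≈ 0.901700
step 5 [5y] bond c/1=17/400: DF=(864287/800000 − 17/400·(0.963500+0.958300+0.949500+0.901700))/(1+17/400) = 353/400 ≈ 0.882500
step 6 [6y] swap r/1=1337/55218: DF=(1 − 1337/55218·(0.963500+0.958300+0.949500+0.901700+0.882500))/(1+1337/55218) = 8663/10000 ≈ 0.866300
step 7 [7y] bond c/1=19/400: DF=(1165859/1000000 − 19/400·(0.963500+0.958300+0.949500+0.901700+0.882500+0.866300))/(1+19/400) = 4313/5000 ≈ 0.862600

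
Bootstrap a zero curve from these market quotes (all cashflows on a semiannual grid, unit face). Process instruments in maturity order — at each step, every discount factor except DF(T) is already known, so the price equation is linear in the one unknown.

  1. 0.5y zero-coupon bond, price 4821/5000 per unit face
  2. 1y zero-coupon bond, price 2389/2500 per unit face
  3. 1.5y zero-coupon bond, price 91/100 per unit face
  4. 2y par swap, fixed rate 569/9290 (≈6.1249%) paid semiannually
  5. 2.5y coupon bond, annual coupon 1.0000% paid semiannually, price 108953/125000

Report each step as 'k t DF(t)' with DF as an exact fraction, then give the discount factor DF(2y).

1 1/2 4821/5000
2 1 2389/2500
3 3/2 91/100
4 2 4431/5000
5 5/2 1061/1250
DF(2y) = 4431/5000 ≈ 0.886200

step 1 [0.5y] zero: DF = P = 4821/5000 ≈ 0.964200
step 2 [1y] zero: DF = P = 2389/2500 ≈ 0.955600
step 3 [1.5y] zero: DF = P = 91/100 ≈ 0.910000
step 4 [2y] swap r/2=569/18580: DF=(1 − 569/18580·(0.964200+0.955600+0.910000))/(1+569/18580) = 4431/5000 ≈ 0.886200
step 5 [2.5y] bond c/2=1/200: DF=(108953/125000 − 1/200·(0.964200+0.955600+0.910000+0.886200))/(1+1/200) = 1061/1250 ≈ 0.848800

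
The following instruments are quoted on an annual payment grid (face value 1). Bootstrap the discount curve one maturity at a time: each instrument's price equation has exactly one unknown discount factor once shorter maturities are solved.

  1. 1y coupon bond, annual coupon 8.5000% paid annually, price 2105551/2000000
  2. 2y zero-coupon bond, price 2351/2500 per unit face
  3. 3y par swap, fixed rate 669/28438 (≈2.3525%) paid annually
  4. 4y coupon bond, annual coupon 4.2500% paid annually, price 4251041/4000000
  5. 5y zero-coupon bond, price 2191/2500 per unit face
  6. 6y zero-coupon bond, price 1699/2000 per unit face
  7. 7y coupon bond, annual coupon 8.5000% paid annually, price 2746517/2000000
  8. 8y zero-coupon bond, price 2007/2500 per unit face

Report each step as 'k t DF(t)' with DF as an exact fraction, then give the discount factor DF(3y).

1 1 9703/10000
2 2 2351/2500
3 3 9331/10000
4 4 1807/2000
5 5 2191/2500
6 6 1699/2000
7 7 8369/10000
8 8 2007/2500
DF(3y) = 9331/10000 ≈ 0.933100

step 1 [1y] bond c/1=17/200: DF=(2105551/2000000 − 17/200·(0))/(1+17/200) = 9703/10000 ≈ 0.970300
step 2 [2y] zero: DF = P = 2351/2500 ≈ 0.940400
step 3 [3y] swap r/1=669/28438: DF=(1 − 669/28438·(0.970300+0.940400))/(1+669/28438) = 9331/10000 ≈ 0.933100
step 4 [4y] bond c/1=17/400: DF=(4251041/4000000 − 17/400·(0.970300+0.940400+0.933100))/(1+17/400) = 1807/2000 ≈ 0.903500
step 5 [5y] zero: DF = P = 2191/2500 ≈ 0.876400
step 6 [6y] zero: DF = P = 1699/2000 ≈ 0.849500
step 7 [7y] bond c/1=17/200: DF=(2746517/2000000 − 17/200·(0.970300+0.940400+0.933100+0.903500+0.876400+0.849500))/(1+17/200) = 8369/10000 ≈ 0.836900
step 8 [8y] zero: DF = P = 2007/2500 ≈ 0.802800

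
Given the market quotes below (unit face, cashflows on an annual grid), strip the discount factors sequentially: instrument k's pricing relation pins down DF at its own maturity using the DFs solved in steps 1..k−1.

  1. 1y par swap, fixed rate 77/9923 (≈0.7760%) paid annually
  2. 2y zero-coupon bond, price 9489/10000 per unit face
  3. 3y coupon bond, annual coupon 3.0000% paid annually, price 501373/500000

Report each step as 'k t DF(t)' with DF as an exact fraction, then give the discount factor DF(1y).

step 1 [1y] swap r/1=77/9923: DF=(1 − 77/9923·(0))/(1+77/9923) = 9923/10000 ≈ 0.992300
step 2 [2y] zero: DF = P = 9489/10000 ≈ 0.948900
step 3 [3y] bond c/1=3/100: DF=(501373/500000 − 3/100·(0.992300+0.948900))/(1+3/100) = 917/1000 ≈ 0.917000

1 1 9923/10000
2 2 9489/10000
3 3 917/1000
DF(1y) = 9923/10000 ≈ 0.992300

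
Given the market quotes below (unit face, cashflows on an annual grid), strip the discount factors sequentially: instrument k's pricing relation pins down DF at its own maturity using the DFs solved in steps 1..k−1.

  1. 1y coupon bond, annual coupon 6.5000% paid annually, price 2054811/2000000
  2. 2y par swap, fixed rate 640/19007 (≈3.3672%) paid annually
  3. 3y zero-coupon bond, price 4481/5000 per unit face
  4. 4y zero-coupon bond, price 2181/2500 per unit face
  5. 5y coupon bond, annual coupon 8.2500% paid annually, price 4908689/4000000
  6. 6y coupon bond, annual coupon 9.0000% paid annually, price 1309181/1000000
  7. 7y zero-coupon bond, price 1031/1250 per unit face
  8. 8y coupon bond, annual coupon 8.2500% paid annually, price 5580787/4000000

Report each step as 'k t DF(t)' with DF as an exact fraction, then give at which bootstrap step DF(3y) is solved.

step 1 [1y] bond c/1=13/200: DF=(2054811/2000000 − 13/200·(0))/(1+13/200) = 9647/10000 ≈ 0.964700
step 2 [2y] swap r/1=640/19007: DF=(1 − 640/19007·(0.964700))/(1+640/19007) = 117/125 ≈ 0.936000
step 3 [3y] zero: DF = P = 4481/5000 ≈ 0.896200
step 4 [4y] zero: DF = P = 2181/2500 ≈ 0.872400
step 5 [5y] bond c/1=33/400: DF=(4908689/4000000 − 33/400·(0.964700+0.936000+0.896200+0.872400))/(1+33/400) = 427/500 ≈ 0.854000
step 6 [6y] bond c/1=9/100: DF=(1309181/1000000 − 9/100·(0.964700+0.936000+0.896200+0.872400+0.854000))/(1+9/100) = 2069/2500 ≈ 0.827600
step 7 [7y] zero: DF = P = 1031/1250 ≈ 0.824800
step 8 [8y] bond c/1=33/400: DF=(5580787/4000000 − 33/400·(0.964700+0.936000+0.896200+0.872400+0.854000+0.827600+0.824800))/(1+33/400) = 4091/5000 ≈ 0.818200

1 1 9647/10000
2 2 117/125
3 3 4481/5000
4 4 2181/2500
5 5 427/500
6 6 2069/2500
7 7 1031/1250
8 8 4091/5000
DF(3y) is solved at step 3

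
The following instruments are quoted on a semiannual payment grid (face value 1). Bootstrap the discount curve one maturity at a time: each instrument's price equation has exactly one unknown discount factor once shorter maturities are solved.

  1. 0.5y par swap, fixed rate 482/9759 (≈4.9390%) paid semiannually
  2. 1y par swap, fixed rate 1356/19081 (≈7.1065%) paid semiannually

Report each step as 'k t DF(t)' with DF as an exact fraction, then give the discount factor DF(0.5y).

step 1 [0.5y] swap r/2=241/9759: DF=(1 − 241/9759·(0))/(1+241/9759) = 9759/10000 ≈ 0.975900
step 2 [1y] swap r/2=678/19081: DF=(1 − 678/19081·(0.975900))/(1+678/19081) = 4661/5000 ≈ 0.932200

1 1/2 9759/10000
2 1 4661/5000
DF(0.5y) = 9759/10000 ≈ 0.975900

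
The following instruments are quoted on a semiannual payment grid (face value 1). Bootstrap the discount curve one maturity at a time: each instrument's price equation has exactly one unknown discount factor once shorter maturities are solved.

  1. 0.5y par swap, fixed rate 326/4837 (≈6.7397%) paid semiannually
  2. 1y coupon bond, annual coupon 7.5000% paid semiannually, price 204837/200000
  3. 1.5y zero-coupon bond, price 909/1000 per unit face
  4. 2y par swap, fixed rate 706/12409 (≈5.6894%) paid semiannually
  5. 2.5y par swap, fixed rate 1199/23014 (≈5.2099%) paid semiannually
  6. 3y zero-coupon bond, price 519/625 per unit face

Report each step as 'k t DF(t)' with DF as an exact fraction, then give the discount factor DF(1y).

step 1 [0.5y] swap r/2=163/4837: DF=(1 − 163/4837·(0))/(1+163/4837) = 4837/5000 ≈ 0.967400
step 2 [1y] bond c/2=3/80: DF=(204837/200000 − 3/80·(0.967400))/(1+3/80) = 4761/5000 ≈ 0.952200
step 3 [1.5y] zero: DF = P = 909/1000 ≈ 0.909000
step 4 [2y] swap r/2=353/12409: DF=(1 − 353/12409·(0.967400+0.952200+0.909000))/(1+353/12409) = 8941/10000 ≈ 0.894100
step 5 [2.5y] swap r/2=1199/46028: DF=(1 − 1199/46028·(0.967400+0.952200+0.909000+0.894100))/(1+1199/46028) = 8801/10000 ≈ 0.880100
step 6 [3y] zero: DF = P = 519/625 ≈ 0.830400

1 1/2 4837/5000
2 1 4761/5000
3 3/2 909/1000
4 2 8941/10000
5 5/2 8801/10000
6 3 519/625
DF(1y) = 4761/5000 ≈ 0.952200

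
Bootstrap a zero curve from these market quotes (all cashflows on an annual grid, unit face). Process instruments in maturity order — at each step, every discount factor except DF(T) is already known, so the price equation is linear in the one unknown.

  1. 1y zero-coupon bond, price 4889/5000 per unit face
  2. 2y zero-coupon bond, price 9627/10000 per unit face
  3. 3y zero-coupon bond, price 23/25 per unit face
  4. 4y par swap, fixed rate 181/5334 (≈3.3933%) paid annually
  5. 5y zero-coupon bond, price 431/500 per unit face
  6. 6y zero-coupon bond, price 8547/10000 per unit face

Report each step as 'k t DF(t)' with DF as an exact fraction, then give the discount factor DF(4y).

1 1 4889/5000
2 2 9627/10000
3 3 23/25
4 4 8733/10000
5 5 431/500
6 6 8547/10000
DF(4y) = 8733/10000 ≈ 0.873300

step 1 [1y] zero: DF = P = 4889/5000 ≈ 0.977800
step 2 [2y] zero: DF = P = 9627/10000 ≈ 0.962700
step 3 [3y] zero: DF = P = 23/25 ≈ 0.920000
step 4 [4y] swap r/1=181/5334: DF=(1 − 181/5334·(0.977800+0.962700+0.920000))/(1+181/5334) = 8733/10000 ≈ 0.873300
step 5 [5y] zero: DF = P = 431/500 ≈ 0.862000
step 6 [6y] zero: DF = P = 8547/10000 ≈ 0.854700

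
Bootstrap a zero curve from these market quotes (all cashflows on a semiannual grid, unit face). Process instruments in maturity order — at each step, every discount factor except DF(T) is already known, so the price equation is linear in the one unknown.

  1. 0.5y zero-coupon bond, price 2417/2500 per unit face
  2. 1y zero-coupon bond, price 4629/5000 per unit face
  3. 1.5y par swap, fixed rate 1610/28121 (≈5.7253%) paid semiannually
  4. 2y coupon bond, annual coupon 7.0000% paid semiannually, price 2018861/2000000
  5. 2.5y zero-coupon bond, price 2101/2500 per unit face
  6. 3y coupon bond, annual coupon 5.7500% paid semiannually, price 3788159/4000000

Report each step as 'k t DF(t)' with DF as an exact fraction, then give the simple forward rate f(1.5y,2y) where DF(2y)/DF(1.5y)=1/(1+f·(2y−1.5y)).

step 1 [0.5y] zero: DF = P = 2417/2500 ≈ 0.966800
step 2 [1y] zero: DF = P = 4629/5000 ≈ 0.925800
step 3 [1.5y] swap r/2=805/28121: DF=(1 − 805/28121·(0.966800+0.925800))/(1+805/28121) = 1839/2000 ≈ 0.919500
step 4 [2y] bond c/2=7/200: DF=(2018861/2000000 − 7/200·(0.966800+0.925800+0.919500))/(1+7/200) = 4401/5000 ≈ 0.880200
step 5 [2.5y] zero: DF = P = 2101/2500 ≈ 0.840400
step 6 [3y] bond c/2=23/800: DF=(3788159/4000000 − 23/800·(0.966800+0.925800+0.919500+0.880200+0.840400))/(1+23/800) = 7939/10000 ≈ 0.793900

1 1/2 2417/2500
2 1 4629/5000
3 3/2 1839/2000
4 2 4401/5000
5 5/2 2101/2500
6 3 7939/10000
f(1.5y,2y) = ((1839/2000)/(4401/5000) − 1)/(1/2) = 131/1467 ≈ 8.9298%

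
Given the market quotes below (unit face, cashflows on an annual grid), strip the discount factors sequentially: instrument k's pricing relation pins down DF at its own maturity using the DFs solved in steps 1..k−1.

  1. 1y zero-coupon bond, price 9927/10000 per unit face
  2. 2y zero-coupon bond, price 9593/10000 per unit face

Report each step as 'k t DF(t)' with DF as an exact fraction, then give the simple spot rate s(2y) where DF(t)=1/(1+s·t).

step 1 [1y] zero: DF = P = 9927/10000 ≈ 0.992700
step 2 [2y] zero: DF = P = 9593/10000 ≈ 0.959300

1 1 9927/10000
2 2 9593/10000
s(2y) = (1/(9593/10000) − 1)/(2) = 407/19186 ≈ 2.1213%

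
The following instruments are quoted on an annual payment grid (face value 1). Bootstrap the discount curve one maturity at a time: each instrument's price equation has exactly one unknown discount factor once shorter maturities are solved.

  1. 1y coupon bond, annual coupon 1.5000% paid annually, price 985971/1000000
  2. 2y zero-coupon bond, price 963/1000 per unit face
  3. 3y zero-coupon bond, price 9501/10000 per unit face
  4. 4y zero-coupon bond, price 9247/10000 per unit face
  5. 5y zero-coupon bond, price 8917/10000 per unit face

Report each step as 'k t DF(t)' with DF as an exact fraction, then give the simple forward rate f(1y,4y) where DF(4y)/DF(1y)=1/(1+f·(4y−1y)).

step 1 [1y] bond c/1=3/200: DF=(985971/1000000 − 3/200·(0))/(1+3/200) = 4857/5000 ≈ 0.971400
step 2 [2y] zero: DF = P = 963/1000 ≈ 0.963000
step 3 [3y] zero: DF = P = 9501/10000 ≈ 0.950100
step 4 [4y] zero: DF = P = 9247/10000 ≈ 0.924700
step 5 [5y] zero: DF = P = 8917/10000 ≈ 0.891700

1 1 4857/5000
2 2 963/1000
3 3 9501/10000
4 4 9247/10000
5 5 8917/10000
f(1y,4y) = ((4857/5000)/(9247/10000) − 1)/(3) = 467/27741 ≈ 1.6834%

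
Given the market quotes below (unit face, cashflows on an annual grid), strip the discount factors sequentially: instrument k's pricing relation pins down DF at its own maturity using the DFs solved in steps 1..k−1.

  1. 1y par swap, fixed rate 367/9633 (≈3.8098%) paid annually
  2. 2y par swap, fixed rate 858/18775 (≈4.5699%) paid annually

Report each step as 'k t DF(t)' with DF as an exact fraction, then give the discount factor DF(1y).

1 1 9633/10000
2 2 4571/5000
DF(1y) = 9633/10000 ≈ 0.963300

step 1 [1y] swap r/1=367/9633: DF=(1 − 367/9633·(0))/(1+367/9633) = 9633/10000 ≈ 0.963300
step 2 [2y] swap r/1=858/18775: DF=(1 − 858/18775·(0.963300))/(1+858/18775) = 4571/5000 ≈ 0.914200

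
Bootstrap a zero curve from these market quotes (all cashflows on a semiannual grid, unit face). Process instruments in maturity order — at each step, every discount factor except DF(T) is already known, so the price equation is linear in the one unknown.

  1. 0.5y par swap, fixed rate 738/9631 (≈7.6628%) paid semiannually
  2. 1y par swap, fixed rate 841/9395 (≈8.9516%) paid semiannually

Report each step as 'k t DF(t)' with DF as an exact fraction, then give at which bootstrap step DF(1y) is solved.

step 1 [0.5y] swap r/2=369/9631: DF=(1 − 369/9631·(0))/(1+369/9631) = 9631/10000 ≈ 0.963100
step 2 [1y] swap r/2=841/18790: DF=(1 − 841/18790·(0.963100))/(1+841/18790) = 9159/10000 ≈ 0.915900

1 1/2 9631/10000
2 1 9159/10000
DF(1y) is solved at step 2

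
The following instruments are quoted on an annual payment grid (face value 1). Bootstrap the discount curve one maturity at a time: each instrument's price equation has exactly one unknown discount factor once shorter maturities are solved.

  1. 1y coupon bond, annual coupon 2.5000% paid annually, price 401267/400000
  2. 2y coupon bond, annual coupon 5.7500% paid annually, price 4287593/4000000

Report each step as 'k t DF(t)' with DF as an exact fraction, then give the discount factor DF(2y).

step 1 [1y] bond c/1=1/40: DF=(401267/400000 − 1/40·(0))/(1+1/40) = 9787/10000 ≈ 0.978700
step 2 [2y] bond c/1=23/400: DF=(4287593/4000000 − 23/400·(0.978700))/(1+23/400) = 2401/2500 ≈ 0.960400

1 1 9787/10000
2 2 2401/2500
DF(2y) = 2401/2500 ≈ 0.960400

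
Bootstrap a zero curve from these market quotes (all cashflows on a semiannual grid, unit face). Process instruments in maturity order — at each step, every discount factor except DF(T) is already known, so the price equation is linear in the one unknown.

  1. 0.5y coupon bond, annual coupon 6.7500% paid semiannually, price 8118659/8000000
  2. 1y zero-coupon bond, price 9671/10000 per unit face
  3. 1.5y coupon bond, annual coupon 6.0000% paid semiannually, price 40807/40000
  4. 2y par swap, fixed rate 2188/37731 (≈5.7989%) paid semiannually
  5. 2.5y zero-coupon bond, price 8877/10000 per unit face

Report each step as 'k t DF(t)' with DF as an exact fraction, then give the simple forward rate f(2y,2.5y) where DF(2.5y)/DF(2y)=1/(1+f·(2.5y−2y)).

1 1/2 9817/10000
2 1 9671/10000
3 3/2 9337/10000
4 2 4453/5000
5 5/2 8877/10000
f(2y,2.5y) = ((4453/5000)/(8877/10000) − 1)/(1/2) = 58/8877 ≈ 0.6534%

step 1 [0.5y] bond c/2=27/800: DF=(8118659/8000000 − 27/800·(0))/(1+27/800) = 9817/10000 ≈ 0.981700
step 2 [1y] zero: DF = P = 9671/10000 ≈ 0.967100
step 3 [1.5y] bond c/2=3/100: DF=(40807/40000 − 3/100·(0.981700+0.967100))/(1+3/100) = 9337/10000 ≈ 0.933700
step 4 [2y] swap r/2=1094/37731: DF=(1 − 1094/37731·(0.981700+0.967100+0.933700))/(1+1094/37731) = 4453/5000 ≈ 0.890600
step 5 [2.5y] zero: DF = P = 8877/10000 ≈ 0.887700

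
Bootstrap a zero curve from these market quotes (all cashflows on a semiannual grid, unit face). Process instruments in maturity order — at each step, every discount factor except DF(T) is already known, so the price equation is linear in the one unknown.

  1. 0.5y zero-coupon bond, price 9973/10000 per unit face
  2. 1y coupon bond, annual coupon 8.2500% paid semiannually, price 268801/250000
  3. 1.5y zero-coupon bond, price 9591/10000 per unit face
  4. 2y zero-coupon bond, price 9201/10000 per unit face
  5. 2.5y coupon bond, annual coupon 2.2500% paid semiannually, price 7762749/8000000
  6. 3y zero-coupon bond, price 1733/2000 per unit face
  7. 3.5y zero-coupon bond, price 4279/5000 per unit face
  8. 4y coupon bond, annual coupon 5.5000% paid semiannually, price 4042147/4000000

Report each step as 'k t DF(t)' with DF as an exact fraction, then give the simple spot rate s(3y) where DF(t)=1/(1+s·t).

1 1/2 9973/10000
2 1 9931/10000
3 3/2 9591/10000
4 2 9201/10000
5 5/2 1833/2000
6 3 1733/2000
7 7/2 4279/5000
8 4 8093/10000
s(3y) = (1/(1733/2000) − 1)/(3) = 89/1733 ≈ 5.1356%

step 1 [0.5y] zero: DF = P = 9973/10000 ≈ 0.997300
step 2 [1y] bond c/2=33/800: DF=(268801/250000 − 33/800·(0.997300))/(1+33/800) = 9931/10000 ≈ 0.993100
step 3 [1.5y] zero: DF = P = 9591/10000 ≈ 0.959100
step 4 [2y] zero: DF = P = 9201/10000 ≈ 0.920100
step 5 [2.5y] bond c/2=9/800: DF=(7762749/8000000 − 9/800·(0.997300+0.993100+0.959100+0.920100))/(1+9/800) = 1833/2000 ≈ 0.916500
step 6 [3y] zero: DF = P = 1733/2000 ≈ 0.866500
step 7 [3.5y] zero: DF = P = 4279/5000 ≈ 0.855800
step 8 [4y] bond c/2=11/400: DF=(4042147/4000000 − 11/400·(0.997300+0.993100+0.959100+0.920100+0.916500+0.866500+0.855800))/(1+11/400) = 8093/10000 ≈ 0.809300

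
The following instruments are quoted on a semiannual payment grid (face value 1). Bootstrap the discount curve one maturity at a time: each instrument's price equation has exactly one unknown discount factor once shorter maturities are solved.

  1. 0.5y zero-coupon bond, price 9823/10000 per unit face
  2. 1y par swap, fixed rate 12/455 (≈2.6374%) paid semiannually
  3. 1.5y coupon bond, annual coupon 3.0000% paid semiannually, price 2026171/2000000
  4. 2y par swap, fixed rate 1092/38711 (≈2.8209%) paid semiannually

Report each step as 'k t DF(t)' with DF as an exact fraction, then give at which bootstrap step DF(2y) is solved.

1 1/2 9823/10000
2 1 4871/5000
3 3/2 2423/2500
4 2 4727/5000
DF(2y) is solved at step 4

step 1 [0.5y] zero: DF = P = 9823/10000 ≈ 0.982300
step 2 [1y] swap r/2=6/455: DF=(1 − 6/455·(0.982300))/(1+6/455) = 4871/5000 ≈ 0.974200
step 3 [1.5y] bond c/2=3/200: DF=(2026171/2000000 − 3/200·(0.982300+0.974200))/(1+3/200) = 2423/2500 ≈ 0.969200
step 4 [2y] swap r/2=546/38711: DF=(1 − 546/38711·(0.982300+0.974200+0.969200))/(1+546/38711) = 4727/5000 ≈ 0.945400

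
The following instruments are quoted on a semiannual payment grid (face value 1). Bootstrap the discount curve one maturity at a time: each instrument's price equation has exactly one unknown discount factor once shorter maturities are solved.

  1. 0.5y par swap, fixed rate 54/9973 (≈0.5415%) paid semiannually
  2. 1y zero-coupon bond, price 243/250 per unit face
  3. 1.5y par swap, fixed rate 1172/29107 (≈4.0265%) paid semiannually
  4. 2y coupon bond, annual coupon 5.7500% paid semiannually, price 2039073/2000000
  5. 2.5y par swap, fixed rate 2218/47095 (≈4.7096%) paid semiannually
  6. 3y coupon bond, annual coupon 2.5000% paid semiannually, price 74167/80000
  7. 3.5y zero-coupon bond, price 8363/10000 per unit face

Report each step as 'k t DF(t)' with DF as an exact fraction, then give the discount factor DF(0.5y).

step 1 [0.5y] swap r/2=27/9973: DF=(1 − 27/9973·(0))/(1+27/9973) = 9973/10000 ≈ 0.997300
step 2 [1y] zero: DF = P = 243/250 ≈ 0.972000
step 3 [1.5y] swap r/2=586/29107: DF=(1 − 586/29107·(0.997300+0.972000))/(1+586/29107) = 4707/5000 ≈ 0.941400
step 4 [2y] bond c/2=23/800: DF=(2039073/2000000 − 23/800·(0.997300+0.972000+0.941400))/(1+23/800) = 9097/10000 ≈ 0.909700
step 5 [2.5y] swap r/2=1109/47095: DF=(1 − 1109/47095·(0.997300+0.972000+0.941400+0.909700))/(1+1109/47095) = 8891/10000 ≈ 0.889100
step 6 [3y] bond c/2=1/80: DF=(74167/80000 − 1/80·(0.997300+0.972000+0.941400+0.909700+0.889100))/(1+1/80) = 343/400 ≈ 0.857500
step 7 [3.5y] zero: DF = P = 8363/10000 ≈ 0.836300

1 1/2 9973/10000
2 1 243/250
3 3/2 4707/5000
4 2 9097/10000
5 5/2 8891/10000
6 3 343/400
7 7/2 8363/10000
DF(0.5y) = 9973/10000 ≈ 0.997300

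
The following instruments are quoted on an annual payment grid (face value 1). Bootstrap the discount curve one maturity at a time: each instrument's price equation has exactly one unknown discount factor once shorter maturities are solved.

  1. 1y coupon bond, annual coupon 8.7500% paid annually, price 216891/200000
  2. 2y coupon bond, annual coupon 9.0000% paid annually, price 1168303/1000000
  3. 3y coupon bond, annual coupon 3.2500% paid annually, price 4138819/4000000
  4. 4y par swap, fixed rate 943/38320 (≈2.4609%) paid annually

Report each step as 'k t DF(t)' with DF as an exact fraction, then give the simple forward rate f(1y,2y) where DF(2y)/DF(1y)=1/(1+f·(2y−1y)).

1 1 2493/2500
2 2 1979/2000
3 3 2349/2500
4 4 9057/10000
f(1y,2y) = ((2493/2500)/(1979/2000) − 1)/(1) = 77/9895 ≈ 0.7782%

step 1 [1y] bond c/1=7/80: DF=(216891/200000 − 7/80·(0))/(1+7/80) = 2493/2500 ≈ 0.997200
step 2 [2y] bond c/1=9/100: DF=(1168303/1000000 − 9/100·(0.997200))/(1+9/100) = 1979/2000 ≈ 0.989500
step 3 [3y] bond c/1=13/400: DF=(4138819/4000000 − 13/400·(0.997200+0.989500))/(1+13/400) = 2349/2500 ≈ 0.939600
step 4 [4y] swap r/1=943/38320: DF=(1 − 943/38320·(0.997200+0.989500+0.939600))/(1+943/38320) = 9057/10000 ≈ 0.905700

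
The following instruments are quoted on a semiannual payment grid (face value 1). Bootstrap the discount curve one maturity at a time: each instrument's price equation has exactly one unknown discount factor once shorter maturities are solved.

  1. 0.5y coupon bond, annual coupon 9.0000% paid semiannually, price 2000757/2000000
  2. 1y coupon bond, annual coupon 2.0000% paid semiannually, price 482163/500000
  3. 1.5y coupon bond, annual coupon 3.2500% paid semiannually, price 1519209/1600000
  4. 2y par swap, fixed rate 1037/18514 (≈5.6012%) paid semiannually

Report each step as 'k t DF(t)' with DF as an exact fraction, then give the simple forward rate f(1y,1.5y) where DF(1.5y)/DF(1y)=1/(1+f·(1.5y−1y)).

step 1 [0.5y] bond c/2=9/200: DF=(2000757/2000000 − 9/200·(0))/(1+9/200) = 9573/10000 ≈ 0.957300
step 2 [1y] bond c/2=1/100: DF=(482163/500000 − 1/100·(0.957300))/(1+1/100) = 9453/10000 ≈ 0.945300
step 3 [1.5y] bond c/2=13/800: DF=(1519209/1600000 − 13/800·(0.957300+0.945300))/(1+13/800) = 9039/10000 ≈ 0.903900
step 4 [2y] swap r/2=1037/37028: DF=(1 − 1037/37028·(0.957300+0.945300+0.903900))/(1+1037/37028) = 8963/10000 ≈ 0.896300

1 1/2 9573/10000
2 1 9453/10000
3 3/2 9039/10000
4 2 8963/10000
f(1y,1.5y) = ((9453/10000)/(9039/10000) − 1)/(1/2) = 12/131 ≈ 9.1603%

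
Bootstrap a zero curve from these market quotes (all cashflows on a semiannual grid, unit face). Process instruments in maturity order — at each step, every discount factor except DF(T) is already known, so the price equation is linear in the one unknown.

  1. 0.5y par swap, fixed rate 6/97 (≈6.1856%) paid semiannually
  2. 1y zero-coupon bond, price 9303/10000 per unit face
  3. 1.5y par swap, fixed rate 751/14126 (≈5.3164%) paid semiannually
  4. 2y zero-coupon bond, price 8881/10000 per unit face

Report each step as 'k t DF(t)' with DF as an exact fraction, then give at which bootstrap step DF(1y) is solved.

step 1 [0.5y] swap r/2=3/97: DF=(1 − 3/97·(0))/(1+3/97) = 97/100 ≈ 0.970000
step 2 [1y] zero: DF = P = 9303/10000 ≈ 0.930300
step 3 [1.5y] swap r/2=751/28252: DF=(1 − 751/28252·(0.970000+0.930300))/(1+751/28252) = 9249/10000 ≈ 0.924900
step 4 [2y] zero: DF = P = 8881/10000 ≈ 0.888100

1 1/2 97/100
2 1 9303/10000
3 3/2 9249/10000
4 2 8881/10000
DF(1y) is solved at step 2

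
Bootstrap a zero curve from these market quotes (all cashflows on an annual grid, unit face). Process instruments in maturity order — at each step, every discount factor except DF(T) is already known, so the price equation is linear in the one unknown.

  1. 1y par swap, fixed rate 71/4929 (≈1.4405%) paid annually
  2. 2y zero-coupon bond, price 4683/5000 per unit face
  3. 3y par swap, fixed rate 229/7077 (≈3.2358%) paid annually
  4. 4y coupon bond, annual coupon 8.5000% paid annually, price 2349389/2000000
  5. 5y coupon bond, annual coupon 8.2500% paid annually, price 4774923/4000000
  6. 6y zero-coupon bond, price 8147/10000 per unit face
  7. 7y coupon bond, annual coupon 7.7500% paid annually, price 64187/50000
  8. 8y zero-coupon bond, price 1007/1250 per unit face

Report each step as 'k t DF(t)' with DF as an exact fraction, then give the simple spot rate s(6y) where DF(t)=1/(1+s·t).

step 1 [1y] swap r/1=71/4929: DF=(1 − 71/4929·(0))/(1+71/4929) = 4929/5000 ≈ 0.985800
step 2 [2y] zero: DF = P = 4683/5000 ≈ 0.936600
step 3 [3y] swap r/1=229/7077: DF=(1 − 229/7077·(0.985800+0.936600))/(1+229/7077) = 2271/2500 ≈ 0.908400
step 4 [4y] bond c/1=17/200: DF=(2349389/2000000 − 17/200·(0.985800+0.936600+0.908400))/(1+17/200) = 8609/10000 ≈ 0.860900
step 5 [5y] bond c/1=33/400: DF=(4774923/4000000 − 33/400·(0.985800+0.936600+0.908400+0.860900))/(1+33/400) = 4107/5000 ≈ 0.821400
step 6 [6y] zero: DF = P = 8147/10000 ≈ 0.814700
step 7 [7y] bond c/1=31/400: DF=(64187/50000 − 31/400·(0.985800+0.936600+0.908400+0.860900+0.821400+0.814700))/(1+31/400) = 4041/5000 ≈ 0.808200
step 8 [8y] zero: DF = P = 1007/1250 ≈ 0.805600

1 1 4929/5000
2 2 4683/5000
3 3 2271/2500
4 4 8609/10000
5 5 4107/5000
6 6 8147/10000
7 7 4041/5000
8 8 1007/1250
s(6y) = (1/(8147/10000) − 1)/(6) = 1853/48882 ≈ 3.7908%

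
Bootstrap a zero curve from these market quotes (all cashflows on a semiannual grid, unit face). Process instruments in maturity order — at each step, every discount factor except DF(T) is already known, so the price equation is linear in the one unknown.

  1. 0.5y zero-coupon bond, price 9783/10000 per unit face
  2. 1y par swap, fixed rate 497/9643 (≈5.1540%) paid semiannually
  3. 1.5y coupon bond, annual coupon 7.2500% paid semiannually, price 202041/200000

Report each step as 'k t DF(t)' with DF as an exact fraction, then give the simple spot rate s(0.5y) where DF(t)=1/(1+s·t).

step 1 [0.5y] zero: DF = P = 9783/10000 ≈ 0.978300
step 2 [1y] swap r/2=497/19286: DF=(1 − 497/19286·(0.978300))/(1+497/19286) = 9503/10000 ≈ 0.950300
step 3 [1.5y] bond c/2=29/800: DF=(202041/200000 − 29/800·(0.978300+0.950300))/(1+29/800) = 4537/5000 ≈ 0.907400

1 1/2 9783/10000
2 1 9503/10000
3 3/2 4537/5000
s(0.5y) = (1/(9783/10000) − 1)/(1/2) = 434/9783 ≈ 4.4363%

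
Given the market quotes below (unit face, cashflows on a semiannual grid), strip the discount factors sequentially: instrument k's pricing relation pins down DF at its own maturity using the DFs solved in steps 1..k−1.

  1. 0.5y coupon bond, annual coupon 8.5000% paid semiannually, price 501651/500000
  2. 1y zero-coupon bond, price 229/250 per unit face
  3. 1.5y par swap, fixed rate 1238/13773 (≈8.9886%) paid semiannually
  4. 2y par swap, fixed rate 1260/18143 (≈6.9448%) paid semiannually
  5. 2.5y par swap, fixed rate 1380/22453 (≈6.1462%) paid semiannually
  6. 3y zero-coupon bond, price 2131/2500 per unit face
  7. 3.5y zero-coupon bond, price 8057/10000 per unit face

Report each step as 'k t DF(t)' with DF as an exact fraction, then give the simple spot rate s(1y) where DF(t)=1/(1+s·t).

step 1 [0.5y] bond c/2=17/400: DF=(501651/500000 − 17/400·(0))/(1+17/400) = 1203/1250 ≈ 0.962400
step 2 [1y] zero: DF = P = 229/250 ≈ 0.916000
step 3 [1.5y] swap r/2=619/13773: DF=(1 − 619/13773·(0.962400+0.916000))/(1+619/13773) = 4381/5000 ≈ 0.876200
step 4 [2y] swap r/2=630/18143: DF=(1 − 630/18143·(0.962400+0.916000+0.876200))/(1+630/18143) = 437/500 ≈ 0.874000
step 5 [2.5y] swap r/2=690/22453: DF=(1 − 690/22453·(0.962400+0.916000+0.876200+0.874000))/(1+690/22453) = 431/500 ≈ 0.862000
step 6 [3y] zero: DF = P = 2131/2500 ≈ 0.852400
step 7 [3.5y] zero: DF = P = 8057/10000 ≈ 0.805700

1 1/2 1203/1250
2 1 229/250
3 3/2 4381/5000
4 2 437/500
5 5/2 431/500
6 3 2131/2500
7 7/2 8057/10000
s(1y) = (1/(229/250) − 1)/(1) = 21/229 ≈ 9.1703%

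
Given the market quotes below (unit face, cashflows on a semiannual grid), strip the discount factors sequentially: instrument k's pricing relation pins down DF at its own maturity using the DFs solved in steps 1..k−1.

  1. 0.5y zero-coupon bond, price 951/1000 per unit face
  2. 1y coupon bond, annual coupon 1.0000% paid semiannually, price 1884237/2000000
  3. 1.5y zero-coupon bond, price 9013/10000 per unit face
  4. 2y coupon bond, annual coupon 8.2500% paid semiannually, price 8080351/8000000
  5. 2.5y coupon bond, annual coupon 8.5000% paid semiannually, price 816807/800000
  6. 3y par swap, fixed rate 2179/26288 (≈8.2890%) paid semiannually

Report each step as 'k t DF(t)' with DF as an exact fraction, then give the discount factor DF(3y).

step 1 [0.5y] zero: DF = P = 951/1000 ≈ 0.951000
step 2 [1y] bond c/2=1/200: DF=(1884237/2000000 − 1/200·(0.951000))/(1+1/200) = 9327/10000 ≈ 0.932700
step 3 [1.5y] zero: DF = P = 9013/10000 ≈ 0.901300
step 4 [2y] bond c/2=33/800: DF=(8080351/8000000 − 33/800·(0.951000+0.932700+0.901300))/(1+33/800) = 8597/10000 ≈ 0.859700
step 5 [2.5y] bond c/2=17/400: DF=(816807/800000 − 17/400·(0.951000+0.932700+0.901300+0.859700))/(1+17/400) = 2077/2500 ≈ 0.830800
step 6 [3y] swap r/2=2179/52576: DF=(1 − 2179/52576·(0.951000+0.932700+0.901300+0.859700+0.830800))/(1+2179/52576) = 7821/10000 ≈ 0.782100

1 1/2 951/1000
2 1 9327/10000
3 3/2 9013/10000
4 2 8597/10000
5 5/2 2077/2500
6 3 7821/10000
DF(3y) = 7821/10000 ≈ 0.782100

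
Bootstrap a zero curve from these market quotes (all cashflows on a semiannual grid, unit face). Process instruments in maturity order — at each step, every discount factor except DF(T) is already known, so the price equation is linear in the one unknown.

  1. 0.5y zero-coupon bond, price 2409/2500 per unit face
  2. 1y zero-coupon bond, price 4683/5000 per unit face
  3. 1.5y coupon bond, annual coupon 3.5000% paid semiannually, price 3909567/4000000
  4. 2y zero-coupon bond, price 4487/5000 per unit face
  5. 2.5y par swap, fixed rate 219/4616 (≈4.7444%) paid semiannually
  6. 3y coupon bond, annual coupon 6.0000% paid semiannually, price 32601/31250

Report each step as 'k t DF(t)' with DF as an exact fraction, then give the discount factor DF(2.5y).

step 1 [0.5y] zero: DF = P = 2409/2500 ≈ 0.963600
step 2 [1y] zero: DF = P = 4683/5000 ≈ 0.936600
step 3 [1.5y] bond c/2=7/400: DF=(3909567/4000000 − 7/400·(0.963600+0.936600))/(1+7/400) = 9279/10000 ≈ 0.927900
step 4 [2y] zero: DF = P = 4487/5000 ≈ 0.897400
step 5 [2.5y] swap r/2=219/9232: DF=(1 − 219/9232·(0.963600+0.936600+0.927900+0.897400))/(1+219/9232) = 1781/2000 ≈ 0.890500
step 6 [3y] bond c/2=3/100: DF=(32601/31250 − 3/100·(0.963600+0.936600+0.927900+0.897400+0.890500))/(1+3/100) = 549/625 ≈ 0.878400

1 1/2 2409/2500
2 1 4683/5000
3 3/2 9279/10000
4 2 4487/5000
5 5/2 1781/2000
6 3 549/625
DF(2.5y) = 1781/2000 ≈ 0.890500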